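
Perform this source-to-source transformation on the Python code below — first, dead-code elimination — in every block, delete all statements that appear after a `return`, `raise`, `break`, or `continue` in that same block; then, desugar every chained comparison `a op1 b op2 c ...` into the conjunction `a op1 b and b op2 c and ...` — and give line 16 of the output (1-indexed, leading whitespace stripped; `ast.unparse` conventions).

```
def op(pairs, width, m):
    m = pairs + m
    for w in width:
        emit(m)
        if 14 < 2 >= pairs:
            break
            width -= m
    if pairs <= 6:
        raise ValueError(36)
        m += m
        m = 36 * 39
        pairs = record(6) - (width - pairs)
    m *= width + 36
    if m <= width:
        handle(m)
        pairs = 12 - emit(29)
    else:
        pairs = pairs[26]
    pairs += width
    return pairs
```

Transformed code:
def op(pairs, width, m):
    m = pairs + m
    for w in width:
        emit(m)
        if 14 < 2 and 2 >= pairs:
            break
    if pairs <= 6:
        raise ValueError(36)
    m *= width + 36
    if m <= width:
        handle(m)
        pairs = 12 - emit(29)
    else:
        pairs = pairs[26]
    pairs += width
    return pairs

return pairs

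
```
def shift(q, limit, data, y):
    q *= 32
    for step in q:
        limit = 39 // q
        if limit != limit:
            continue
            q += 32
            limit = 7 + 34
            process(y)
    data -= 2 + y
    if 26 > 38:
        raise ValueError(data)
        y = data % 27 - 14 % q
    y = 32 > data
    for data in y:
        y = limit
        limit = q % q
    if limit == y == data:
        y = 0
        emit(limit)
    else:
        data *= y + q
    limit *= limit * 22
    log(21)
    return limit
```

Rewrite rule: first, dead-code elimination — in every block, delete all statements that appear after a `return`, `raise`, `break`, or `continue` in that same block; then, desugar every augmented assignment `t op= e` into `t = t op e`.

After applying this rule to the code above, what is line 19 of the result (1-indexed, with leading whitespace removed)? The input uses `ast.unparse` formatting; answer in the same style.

Transformed code:
def shift(q, limit, data, y):
    q = q * 32
    for step in q:
        limit = 39 // q
        if limit != limit:
            continue
    data = data - (2 + y)
    if 26 > 38:
        raise ValueError(data)
    y = 32 > data
    for data in y:
        y = limit
        limit = q % q
    if limit == y == data:
        y = 0
        emit(limit)
    else:
        data = data * (y + q)
    limit = limit * (limit * 22)
    log(21)
    return limit

limit = limit * (limit * 22)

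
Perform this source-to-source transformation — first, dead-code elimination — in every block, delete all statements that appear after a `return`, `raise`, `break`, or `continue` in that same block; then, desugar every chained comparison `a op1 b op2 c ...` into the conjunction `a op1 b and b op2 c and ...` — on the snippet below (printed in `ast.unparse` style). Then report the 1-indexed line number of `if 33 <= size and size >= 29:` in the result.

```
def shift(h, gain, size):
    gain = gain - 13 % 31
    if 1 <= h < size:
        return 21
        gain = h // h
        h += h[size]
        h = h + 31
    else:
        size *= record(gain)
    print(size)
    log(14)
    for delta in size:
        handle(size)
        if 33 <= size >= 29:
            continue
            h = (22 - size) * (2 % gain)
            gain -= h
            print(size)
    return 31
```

Transformed code:
def shift(h, gain, size):
    gain = gain - 13 % 31
    if 1 <= h and h < size:
        return 21
    else:
        size *= record(gain)
    print(size)
    log(14)
    for delta in size:
        handle(size)
        if 33 <= size and size >= 29:
            continue
    return 31

11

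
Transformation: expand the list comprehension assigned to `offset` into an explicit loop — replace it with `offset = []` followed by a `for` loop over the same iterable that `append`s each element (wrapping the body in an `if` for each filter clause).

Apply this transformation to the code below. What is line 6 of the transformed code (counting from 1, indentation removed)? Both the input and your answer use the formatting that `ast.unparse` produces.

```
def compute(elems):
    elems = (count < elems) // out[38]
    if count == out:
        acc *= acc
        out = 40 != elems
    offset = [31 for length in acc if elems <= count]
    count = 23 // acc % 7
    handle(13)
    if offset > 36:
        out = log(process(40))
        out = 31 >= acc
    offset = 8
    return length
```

Transformed code:
def compute(elems):
    elems = (count < elems) // out[38]
    if count == out:
        acc *= acc
        out = 40 != elems
    offset = []
    for length in acc:
        if elems <= count:
            offset.append(31)
    count = 23 // acc % 7
    handle(13)
    if offset > 36:
        out = log(process(40))
        out = 31 >= acc
    offset = 8
    return length

offset = []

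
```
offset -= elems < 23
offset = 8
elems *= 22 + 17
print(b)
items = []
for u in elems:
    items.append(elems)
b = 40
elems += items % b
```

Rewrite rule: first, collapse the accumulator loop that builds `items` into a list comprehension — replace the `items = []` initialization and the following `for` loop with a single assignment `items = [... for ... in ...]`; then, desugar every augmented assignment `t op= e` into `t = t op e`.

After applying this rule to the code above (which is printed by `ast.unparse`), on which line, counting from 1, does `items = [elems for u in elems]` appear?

Transformed code:
offset = offset - (elems < 23)
offset = 8
elems = elems * (22 + 17)
print(b)
items = [elems for u in elems]
b = 40
elems = elems + items % b

5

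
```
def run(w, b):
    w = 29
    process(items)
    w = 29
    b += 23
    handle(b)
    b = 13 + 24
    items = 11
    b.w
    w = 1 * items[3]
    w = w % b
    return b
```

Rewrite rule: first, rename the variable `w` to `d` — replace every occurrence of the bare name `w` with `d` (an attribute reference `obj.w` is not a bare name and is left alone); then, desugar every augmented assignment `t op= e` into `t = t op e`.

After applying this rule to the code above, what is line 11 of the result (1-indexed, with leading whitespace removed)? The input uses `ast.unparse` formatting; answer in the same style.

Transformed code:
def run(d, b):
    d = 29
    process(items)
    d = 29
    b = b + 23
    handle(b)
    b = 13 + 24
    items = 11
    b.w
    d = 1 * items[3]
    d = d % b
    return b

d = d % b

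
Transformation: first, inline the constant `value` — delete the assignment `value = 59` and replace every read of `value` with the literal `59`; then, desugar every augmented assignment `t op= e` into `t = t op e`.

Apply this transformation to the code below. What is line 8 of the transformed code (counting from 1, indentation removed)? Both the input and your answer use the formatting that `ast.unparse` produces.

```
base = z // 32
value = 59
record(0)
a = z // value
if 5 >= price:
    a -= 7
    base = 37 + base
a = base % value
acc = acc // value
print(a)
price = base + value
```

acc = acc // 59

Transformed code:
base = z // 32
record(0)
a = z // 59
if 5 >= price:
    a = a - 7
    base = 37 + base
a = base % 59
acc = acc // 59
print(a)
price = base + 59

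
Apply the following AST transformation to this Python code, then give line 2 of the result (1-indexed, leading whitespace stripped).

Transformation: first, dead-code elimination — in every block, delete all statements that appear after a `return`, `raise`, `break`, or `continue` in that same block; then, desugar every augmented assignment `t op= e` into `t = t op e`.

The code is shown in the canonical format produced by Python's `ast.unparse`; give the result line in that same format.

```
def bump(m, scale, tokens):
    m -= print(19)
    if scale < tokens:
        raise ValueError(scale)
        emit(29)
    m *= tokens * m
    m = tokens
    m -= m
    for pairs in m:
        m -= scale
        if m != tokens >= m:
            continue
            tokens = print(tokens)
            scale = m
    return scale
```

Transformed code:
def bump(m, scale, tokens):
    m = m - print(19)
    if scale < tokens:
        raise ValueError(scale)
    m = m * (tokens * m)
    m = tokens
    m = m - m
    for pairs in m:
        m = m - scale
        if m != tokens >= m:
            continue
    return scale

m = m - print(19)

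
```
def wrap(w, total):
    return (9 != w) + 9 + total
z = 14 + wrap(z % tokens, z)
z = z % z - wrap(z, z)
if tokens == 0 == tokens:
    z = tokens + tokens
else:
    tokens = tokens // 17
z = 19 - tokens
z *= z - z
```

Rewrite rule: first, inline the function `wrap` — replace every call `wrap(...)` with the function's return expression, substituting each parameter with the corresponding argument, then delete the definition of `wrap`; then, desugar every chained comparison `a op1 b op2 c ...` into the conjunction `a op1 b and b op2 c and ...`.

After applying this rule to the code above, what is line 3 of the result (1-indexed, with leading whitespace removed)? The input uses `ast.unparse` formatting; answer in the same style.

Transformed code:
z = 14 + ((9 != z % tokens) + 9 + z)
z = z % z - ((9 != z) + 9 + z)
if tokens == 0 and 0 == tokens:
    z = tokens + tokens
else:
    tokens = tokens // 17
z = 19 - tokens
z *= z - z

if tokens == 0 and 0 == tokens:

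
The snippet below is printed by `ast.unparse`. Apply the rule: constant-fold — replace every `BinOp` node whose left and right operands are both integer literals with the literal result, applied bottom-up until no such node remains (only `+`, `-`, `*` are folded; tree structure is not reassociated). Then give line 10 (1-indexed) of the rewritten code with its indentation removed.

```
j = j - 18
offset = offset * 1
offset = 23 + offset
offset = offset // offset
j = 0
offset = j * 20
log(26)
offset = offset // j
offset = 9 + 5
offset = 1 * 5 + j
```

Transformed code:
j = j - 18
offset = offset * 1
offset = 23 + offset
offset = offset // offset
j = 0
offset = j * 20
log(26)
offset = offset // j
offset = 14
offset = 5 + j

offset = 5 + j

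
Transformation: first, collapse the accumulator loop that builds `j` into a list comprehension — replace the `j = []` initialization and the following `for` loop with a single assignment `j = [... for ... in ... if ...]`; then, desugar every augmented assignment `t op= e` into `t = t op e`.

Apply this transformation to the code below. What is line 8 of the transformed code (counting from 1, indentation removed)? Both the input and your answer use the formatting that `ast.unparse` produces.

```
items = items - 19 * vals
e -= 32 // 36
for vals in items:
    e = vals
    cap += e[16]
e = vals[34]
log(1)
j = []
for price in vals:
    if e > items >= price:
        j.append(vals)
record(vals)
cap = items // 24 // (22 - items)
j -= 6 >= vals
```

Transformed code:
items = items - 19 * vals
e = e - 32 // 36
for vals in items:
    e = vals
    cap = cap + e[16]
e = vals[34]
log(1)
j = [vals for price in vals if e > items >= price]
record(vals)
cap = items // 24 // (22 - items)
j = j - (6 >= vals)

j = [vals for price in vals if e > items >= price]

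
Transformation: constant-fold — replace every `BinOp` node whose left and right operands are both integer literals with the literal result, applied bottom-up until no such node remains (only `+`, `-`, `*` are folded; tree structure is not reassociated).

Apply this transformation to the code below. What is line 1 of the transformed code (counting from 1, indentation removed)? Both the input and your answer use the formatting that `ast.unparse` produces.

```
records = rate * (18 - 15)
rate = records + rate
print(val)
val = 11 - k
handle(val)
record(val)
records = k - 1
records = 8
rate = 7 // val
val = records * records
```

Transformed code:
records = rate * 3
rate = records + rate
print(val)
val = 11 - k
handle(val)
record(val)
records = k - 1
records = 8
rate = 7 // val
val = records * records

records = rate * 3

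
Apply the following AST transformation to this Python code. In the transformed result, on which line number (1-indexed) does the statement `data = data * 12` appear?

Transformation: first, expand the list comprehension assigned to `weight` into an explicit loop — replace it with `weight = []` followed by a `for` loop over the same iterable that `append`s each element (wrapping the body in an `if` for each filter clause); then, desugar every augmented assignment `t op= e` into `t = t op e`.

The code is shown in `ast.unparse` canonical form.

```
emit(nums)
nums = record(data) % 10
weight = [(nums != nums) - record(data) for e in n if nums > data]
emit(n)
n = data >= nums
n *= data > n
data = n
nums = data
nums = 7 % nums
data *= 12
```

Transformed code:
emit(nums)
nums = record(data) % 10
weight = []
for e in n:
    if nums > data:
        weight.append((nums != nums) - record(data))
emit(n)
n = data >= nums
n = n * (data > n)
data = n
nums = data
nums = 7 % nums
data = data * 12

13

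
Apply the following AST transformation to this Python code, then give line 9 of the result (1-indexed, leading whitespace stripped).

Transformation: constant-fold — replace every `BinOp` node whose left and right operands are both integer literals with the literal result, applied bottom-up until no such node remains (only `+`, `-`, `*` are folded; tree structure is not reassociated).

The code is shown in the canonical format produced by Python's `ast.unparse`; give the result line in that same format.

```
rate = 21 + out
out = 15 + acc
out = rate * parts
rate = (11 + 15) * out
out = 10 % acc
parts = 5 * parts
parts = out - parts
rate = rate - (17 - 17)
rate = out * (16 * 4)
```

rate = out * 64

Transformed code:
rate = 21 + out
out = 15 + acc
out = rate * parts
rate = 26 * out
out = 10 % acc
parts = 5 * parts
parts = out - parts
rate = rate - 0
rate = out * 64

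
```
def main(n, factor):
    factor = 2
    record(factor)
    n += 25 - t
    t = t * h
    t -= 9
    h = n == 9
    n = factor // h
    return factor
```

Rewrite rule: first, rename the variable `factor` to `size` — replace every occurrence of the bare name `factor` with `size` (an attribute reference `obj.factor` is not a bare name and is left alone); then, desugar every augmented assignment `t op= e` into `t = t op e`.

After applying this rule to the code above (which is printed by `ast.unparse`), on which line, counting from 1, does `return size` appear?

9

Transformed code:
def main(n, size):
    size = 2
    record(size)
    n = n + (25 - t)
    t = t * h
    t = t - 9
    h = n == 9
    n = size // h
    return size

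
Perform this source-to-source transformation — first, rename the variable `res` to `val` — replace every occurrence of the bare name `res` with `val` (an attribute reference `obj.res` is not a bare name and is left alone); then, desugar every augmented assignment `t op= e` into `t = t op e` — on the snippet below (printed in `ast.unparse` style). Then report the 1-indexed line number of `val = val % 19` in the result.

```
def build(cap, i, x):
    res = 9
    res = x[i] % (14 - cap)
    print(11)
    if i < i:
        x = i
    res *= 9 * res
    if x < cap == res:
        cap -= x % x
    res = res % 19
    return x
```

Transformed code:
def build(cap, i, x):
    val = 9
    val = x[i] % (14 - cap)
    print(11)
    if i < i:
        x = i
    val = val * (9 * val)
    if x < cap == val:
        cap = cap - x % x
    val = val % 19
    return x

10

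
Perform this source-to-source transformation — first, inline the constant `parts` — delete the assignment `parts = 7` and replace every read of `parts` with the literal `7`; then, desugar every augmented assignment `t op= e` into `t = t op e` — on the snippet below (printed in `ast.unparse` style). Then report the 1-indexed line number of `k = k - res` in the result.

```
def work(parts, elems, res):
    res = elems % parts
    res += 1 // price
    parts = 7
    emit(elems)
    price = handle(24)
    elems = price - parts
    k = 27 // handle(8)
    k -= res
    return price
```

Transformed code:
def work(parts, elems, res):
    res = elems % 7
    res = res + 1 // price
    emit(elems)
    price = handle(24)
    elems = price - 7
    k = 27 // handle(8)
    k = k - res
    return price

8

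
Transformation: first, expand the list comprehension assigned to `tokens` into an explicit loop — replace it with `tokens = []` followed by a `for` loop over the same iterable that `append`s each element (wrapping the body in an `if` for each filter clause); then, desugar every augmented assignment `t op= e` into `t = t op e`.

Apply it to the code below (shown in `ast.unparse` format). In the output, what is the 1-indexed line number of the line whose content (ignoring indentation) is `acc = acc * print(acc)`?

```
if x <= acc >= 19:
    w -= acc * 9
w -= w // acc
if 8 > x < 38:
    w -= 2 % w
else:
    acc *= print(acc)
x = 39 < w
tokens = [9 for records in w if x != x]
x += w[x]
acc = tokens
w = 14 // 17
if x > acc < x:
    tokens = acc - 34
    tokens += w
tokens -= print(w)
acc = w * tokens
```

Transformed code:
if x <= acc >= 19:
    w = w - acc * 9
w = w - w // acc
if 8 > x < 38:
    w = w - 2 % w
else:
    acc = acc * print(acc)
x = 39 < w
tokens = []
for records in w:
    if x != x:
        tokens.append(9)
x = x + w[x]
acc = tokens
w = 14 // 17
if x > acc < x:
    tokens = acc - 34
    tokens = tokens + w
tokens = tokens - print(w)
acc = w * tokens

7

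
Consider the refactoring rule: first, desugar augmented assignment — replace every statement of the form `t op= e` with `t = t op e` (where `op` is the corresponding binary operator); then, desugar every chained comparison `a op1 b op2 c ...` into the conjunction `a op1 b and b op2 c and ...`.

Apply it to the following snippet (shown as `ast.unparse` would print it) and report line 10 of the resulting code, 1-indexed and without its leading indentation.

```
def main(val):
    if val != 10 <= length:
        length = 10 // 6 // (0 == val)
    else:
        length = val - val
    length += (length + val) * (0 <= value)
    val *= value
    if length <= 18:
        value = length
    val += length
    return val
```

val = val + length

Transformed code:
def main(val):
    if val != 10 and 10 <= length:
        length = 10 // 6 // (0 == val)
    else:
        length = val - val
    length = length + (length + val) * (0 <= value)
    val = val * value
    if length <= 18:
        value = length
    val = val + length
    return val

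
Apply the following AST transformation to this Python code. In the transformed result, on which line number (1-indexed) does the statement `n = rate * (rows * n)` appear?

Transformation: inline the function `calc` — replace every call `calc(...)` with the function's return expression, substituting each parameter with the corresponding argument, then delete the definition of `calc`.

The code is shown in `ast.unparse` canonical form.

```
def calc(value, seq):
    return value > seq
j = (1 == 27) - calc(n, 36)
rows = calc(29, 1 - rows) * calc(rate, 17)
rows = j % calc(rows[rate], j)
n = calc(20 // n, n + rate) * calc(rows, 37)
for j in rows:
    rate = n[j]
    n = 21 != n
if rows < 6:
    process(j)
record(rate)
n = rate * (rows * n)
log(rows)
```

11

Transformed code:
j = (1 == 27) - (n > 36)
rows = (29 > 1 - rows) * (rate > 17)
rows = j % (rows[rate] > j)
n = (20 // n > n + rate) * (rows > 37)
for j in rows:
    rate = n[j]
    n = 21 != n
if rows < 6:
    process(j)
record(rate)
n = rate * (rows * n)
log(rows)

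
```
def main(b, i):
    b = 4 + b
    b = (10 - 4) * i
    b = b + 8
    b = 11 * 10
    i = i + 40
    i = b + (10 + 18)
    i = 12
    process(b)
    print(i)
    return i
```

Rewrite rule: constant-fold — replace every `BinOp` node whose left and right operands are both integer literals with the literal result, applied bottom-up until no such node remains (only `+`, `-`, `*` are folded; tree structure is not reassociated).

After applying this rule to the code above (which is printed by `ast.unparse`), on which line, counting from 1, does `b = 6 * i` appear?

Transformed code:
def main(b, i):
    b = 4 + b
    b = 6 * i
    b = b + 8
    b = 110
    i = i + 40
    i = b + 28
    i = 12
    process(b)
    print(i)
    return i

3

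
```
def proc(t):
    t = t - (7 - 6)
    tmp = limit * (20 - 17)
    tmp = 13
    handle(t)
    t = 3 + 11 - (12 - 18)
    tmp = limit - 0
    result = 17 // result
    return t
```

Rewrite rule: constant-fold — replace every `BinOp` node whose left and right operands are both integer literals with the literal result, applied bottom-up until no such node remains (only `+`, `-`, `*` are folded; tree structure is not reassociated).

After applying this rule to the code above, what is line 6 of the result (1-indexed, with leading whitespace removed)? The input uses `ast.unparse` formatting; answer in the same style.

Transformed code:
def proc(t):
    t = t - 1
    tmp = limit * 3
    tmp = 13
    handle(t)
    t = 20
    tmp = limit - 0
    result = 17 // result
    return t

t = 20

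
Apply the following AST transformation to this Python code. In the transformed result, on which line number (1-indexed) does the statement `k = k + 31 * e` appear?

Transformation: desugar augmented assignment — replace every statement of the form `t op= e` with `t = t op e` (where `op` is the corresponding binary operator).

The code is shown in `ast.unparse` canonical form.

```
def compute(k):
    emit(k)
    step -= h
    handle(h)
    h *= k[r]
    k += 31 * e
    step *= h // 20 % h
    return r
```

Transformed code:
def compute(k):
    emit(k)
    step = step - h
    handle(h)
    h = h * k[r]
    k = k + 31 * e
    step = step * (h // 20 % h)
    return r

6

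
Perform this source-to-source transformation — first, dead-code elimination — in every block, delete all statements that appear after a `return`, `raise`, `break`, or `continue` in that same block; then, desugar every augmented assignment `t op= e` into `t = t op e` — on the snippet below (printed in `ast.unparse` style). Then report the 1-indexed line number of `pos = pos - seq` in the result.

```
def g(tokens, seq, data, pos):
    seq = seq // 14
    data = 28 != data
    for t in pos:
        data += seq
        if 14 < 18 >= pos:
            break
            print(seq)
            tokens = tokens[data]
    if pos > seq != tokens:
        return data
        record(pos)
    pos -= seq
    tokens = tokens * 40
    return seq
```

10

Transformed code:
def g(tokens, seq, data, pos):
    seq = seq // 14
    data = 28 != data
    for t in pos:
        data = data + seq
        if 14 < 18 >= pos:
            break
    if pos > seq != tokens:
        return data
    pos = pos - seq
    tokens = tokens * 40
    return seq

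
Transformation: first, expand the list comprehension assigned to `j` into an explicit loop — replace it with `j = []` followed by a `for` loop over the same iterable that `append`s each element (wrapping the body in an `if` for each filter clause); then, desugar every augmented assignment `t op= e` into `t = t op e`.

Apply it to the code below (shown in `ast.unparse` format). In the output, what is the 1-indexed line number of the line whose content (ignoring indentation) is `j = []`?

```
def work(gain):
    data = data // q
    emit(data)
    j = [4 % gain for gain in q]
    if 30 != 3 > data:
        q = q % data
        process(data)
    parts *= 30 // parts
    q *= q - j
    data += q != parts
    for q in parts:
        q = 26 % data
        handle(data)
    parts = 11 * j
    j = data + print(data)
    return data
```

Transformed code:
def work(gain):
    data = data // q
    emit(data)
    j = []
    for gain in q:
        j.append(4 % gain)
    if 30 != 3 > data:
        q = q % data
        process(data)
    parts = parts * (30 // parts)
    q = q * (q - j)
    data = data + (q != parts)
    for q in parts:
        q = 26 % data
        handle(data)
    parts = 11 * j
    j = data + print(data)
    return data

4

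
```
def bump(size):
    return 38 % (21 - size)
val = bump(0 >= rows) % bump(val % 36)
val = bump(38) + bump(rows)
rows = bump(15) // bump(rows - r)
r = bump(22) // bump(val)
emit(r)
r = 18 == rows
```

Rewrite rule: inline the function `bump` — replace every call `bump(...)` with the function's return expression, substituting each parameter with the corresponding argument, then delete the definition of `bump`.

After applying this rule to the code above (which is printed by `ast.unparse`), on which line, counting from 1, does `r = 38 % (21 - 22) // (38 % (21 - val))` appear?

Transformed code:
val = 38 % (21 - (0 >= rows)) % (38 % (21 - val % 36))
val = 38 % (21 - 38) + 38 % (21 - rows)
rows = 38 % (21 - 15) // (38 % (21 - (rows - r)))
r = 38 % (21 - 22) // (38 % (21 - val))
emit(r)
r = 18 == rows

4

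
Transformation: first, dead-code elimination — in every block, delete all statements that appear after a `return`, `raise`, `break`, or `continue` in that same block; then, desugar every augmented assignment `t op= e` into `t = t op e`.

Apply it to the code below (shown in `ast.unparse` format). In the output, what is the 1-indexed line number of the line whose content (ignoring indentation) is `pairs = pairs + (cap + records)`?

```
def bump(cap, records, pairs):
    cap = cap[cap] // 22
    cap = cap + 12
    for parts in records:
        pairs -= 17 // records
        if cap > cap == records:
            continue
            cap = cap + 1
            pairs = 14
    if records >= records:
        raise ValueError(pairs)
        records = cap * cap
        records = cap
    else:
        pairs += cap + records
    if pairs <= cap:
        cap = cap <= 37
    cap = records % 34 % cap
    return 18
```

Transformed code:
def bump(cap, records, pairs):
    cap = cap[cap] // 22
    cap = cap + 12
    for parts in records:
        pairs = pairs - 17 // records
        if cap > cap == records:
            continue
    if records >= records:
        raise ValueError(pairs)
    else:
        pairs = pairs + (cap + records)
    if pairs <= cap:
        cap = cap <= 37
    cap = records % 34 % cap
    return 18

11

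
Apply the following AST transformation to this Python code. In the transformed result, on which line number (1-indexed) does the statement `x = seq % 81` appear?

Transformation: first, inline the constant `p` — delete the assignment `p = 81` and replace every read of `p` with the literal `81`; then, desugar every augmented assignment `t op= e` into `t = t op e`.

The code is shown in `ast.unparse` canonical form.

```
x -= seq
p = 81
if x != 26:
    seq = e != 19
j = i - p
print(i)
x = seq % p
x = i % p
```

6

Transformed code:
x = x - seq
if x != 26:
    seq = e != 19
j = i - 81
print(i)
x = seq % 81
x = i % 81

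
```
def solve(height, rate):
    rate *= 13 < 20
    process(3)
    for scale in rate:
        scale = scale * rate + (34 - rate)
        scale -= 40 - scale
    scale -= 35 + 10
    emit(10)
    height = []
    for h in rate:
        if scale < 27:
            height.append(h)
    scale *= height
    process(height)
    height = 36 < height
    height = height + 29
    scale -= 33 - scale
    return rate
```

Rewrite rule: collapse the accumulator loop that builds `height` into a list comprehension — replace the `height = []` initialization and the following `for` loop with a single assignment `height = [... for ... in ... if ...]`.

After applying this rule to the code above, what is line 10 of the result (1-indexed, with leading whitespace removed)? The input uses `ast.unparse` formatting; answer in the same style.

Transformed code:
def solve(height, rate):
    rate *= 13 < 20
    process(3)
    for scale in rate:
        scale = scale * rate + (34 - rate)
        scale -= 40 - scale
    scale -= 35 + 10
    emit(10)
    height = [h for h in rate if scale < 27]
    scale *= height
    process(height)
    height = 36 < height
    height = height + 29
    scale -= 33 - scale
    return rate

scale *= height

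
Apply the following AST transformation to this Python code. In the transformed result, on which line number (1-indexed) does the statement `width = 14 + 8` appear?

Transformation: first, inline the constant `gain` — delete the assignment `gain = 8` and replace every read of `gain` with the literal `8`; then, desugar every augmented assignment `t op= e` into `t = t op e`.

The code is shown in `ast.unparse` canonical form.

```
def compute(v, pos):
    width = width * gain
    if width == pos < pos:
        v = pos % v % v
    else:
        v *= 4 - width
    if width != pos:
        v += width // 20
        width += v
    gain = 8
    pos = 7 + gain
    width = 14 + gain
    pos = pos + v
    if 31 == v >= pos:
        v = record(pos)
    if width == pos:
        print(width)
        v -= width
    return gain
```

Transformed code:
def compute(v, pos):
    width = width * 8
    if width == pos < pos:
        v = pos % v % v
    else:
        v = v * (4 - width)
    if width != pos:
        v = v + width // 20
        width = width + v
    pos = 7 + 8
    width = 14 + 8
    pos = pos + v
    if 31 == v >= pos:
        v = record(pos)
    if width == pos:
        print(width)
        v = v - width
    return 8

11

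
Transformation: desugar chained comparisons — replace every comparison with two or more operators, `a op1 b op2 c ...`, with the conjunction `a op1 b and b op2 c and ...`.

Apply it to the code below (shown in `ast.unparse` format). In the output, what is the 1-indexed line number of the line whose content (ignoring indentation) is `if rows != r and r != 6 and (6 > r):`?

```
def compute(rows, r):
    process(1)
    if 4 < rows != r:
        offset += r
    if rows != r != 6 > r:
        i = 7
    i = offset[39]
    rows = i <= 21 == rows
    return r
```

Transformed code:
def compute(rows, r):
    process(1)
    if 4 < rows and rows != r:
        offset += r
    if rows != r and r != 6 and (6 > r):
        i = 7
    i = offset[39]
    rows = i <= 21 and 21 == rows
    return r

5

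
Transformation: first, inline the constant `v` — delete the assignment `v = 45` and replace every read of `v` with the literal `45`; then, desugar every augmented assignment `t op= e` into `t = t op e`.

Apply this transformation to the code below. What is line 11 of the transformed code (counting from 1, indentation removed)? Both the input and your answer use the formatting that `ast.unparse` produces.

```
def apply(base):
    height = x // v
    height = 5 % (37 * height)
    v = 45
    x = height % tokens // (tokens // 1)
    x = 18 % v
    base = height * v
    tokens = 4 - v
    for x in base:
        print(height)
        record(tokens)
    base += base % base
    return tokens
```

Transformed code:
def apply(base):
    height = x // 45
    height = 5 % (37 * height)
    x = height % tokens // (tokens // 1)
    x = 18 % 45
    base = height * 45
    tokens = 4 - 45
    for x in base:
        print(height)
        record(tokens)
    base = base + base % base
    return tokens

base = base + base % base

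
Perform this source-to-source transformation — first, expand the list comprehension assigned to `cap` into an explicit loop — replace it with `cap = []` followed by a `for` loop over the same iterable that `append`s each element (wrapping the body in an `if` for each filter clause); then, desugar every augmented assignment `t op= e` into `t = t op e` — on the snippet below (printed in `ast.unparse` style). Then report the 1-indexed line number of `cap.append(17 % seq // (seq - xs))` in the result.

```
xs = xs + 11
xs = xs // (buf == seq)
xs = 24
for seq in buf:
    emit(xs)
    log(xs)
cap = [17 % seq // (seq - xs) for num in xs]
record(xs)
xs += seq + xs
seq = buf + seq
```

9

Transformed code:
xs = xs + 11
xs = xs // (buf == seq)
xs = 24
for seq in buf:
    emit(xs)
    log(xs)
cap = []
for num in xs:
    cap.append(17 % seq // (seq - xs))
record(xs)
xs = xs + (seq + xs)
seq = buf + seq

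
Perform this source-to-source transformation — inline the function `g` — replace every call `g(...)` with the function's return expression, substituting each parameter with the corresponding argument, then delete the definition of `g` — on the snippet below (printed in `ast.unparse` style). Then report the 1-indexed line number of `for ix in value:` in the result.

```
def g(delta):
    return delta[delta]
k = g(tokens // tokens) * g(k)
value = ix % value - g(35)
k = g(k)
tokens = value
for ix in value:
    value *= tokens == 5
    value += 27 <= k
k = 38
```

5

Transformed code:
k = (tokens // tokens)[tokens // tokens] * k[k]
value = ix % value - 35[35]
k = k[k]
tokens = value
for ix in value:
    value *= tokens == 5
    value += 27 <= k
k = 38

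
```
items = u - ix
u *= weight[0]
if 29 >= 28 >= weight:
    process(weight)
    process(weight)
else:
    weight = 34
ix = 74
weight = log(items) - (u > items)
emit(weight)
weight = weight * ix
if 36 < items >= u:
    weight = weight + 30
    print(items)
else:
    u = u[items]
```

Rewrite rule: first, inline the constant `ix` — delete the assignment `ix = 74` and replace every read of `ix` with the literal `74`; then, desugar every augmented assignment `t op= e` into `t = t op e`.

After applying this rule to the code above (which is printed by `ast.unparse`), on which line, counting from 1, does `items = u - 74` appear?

Transformed code:
items = u - 74
u = u * weight[0]
if 29 >= 28 >= weight:
    process(weight)
    process(weight)
else:
    weight = 34
weight = log(items) - (u > items)
emit(weight)
weight = weight * 74
if 36 < items >= u:
    weight = weight + 30
    print(items)
else:
    u = u[items]

1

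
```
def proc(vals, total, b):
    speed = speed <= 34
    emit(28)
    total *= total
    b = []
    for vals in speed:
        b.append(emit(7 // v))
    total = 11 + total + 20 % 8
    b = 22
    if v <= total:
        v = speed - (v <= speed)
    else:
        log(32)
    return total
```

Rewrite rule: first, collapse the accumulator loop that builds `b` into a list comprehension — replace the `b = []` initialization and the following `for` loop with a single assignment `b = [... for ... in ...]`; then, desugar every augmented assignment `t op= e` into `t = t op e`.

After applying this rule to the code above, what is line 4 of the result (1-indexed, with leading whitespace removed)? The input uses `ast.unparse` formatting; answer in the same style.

total = total * total

Transformed code:
def proc(vals, total, b):
    speed = speed <= 34
    emit(28)
    total = total * total
    b = [emit(7 // v) for vals in speed]
    total = 11 + total + 20 % 8
    b = 22
    if v <= total:
        v = speed - (v <= speed)
    else:
        log(32)
    return total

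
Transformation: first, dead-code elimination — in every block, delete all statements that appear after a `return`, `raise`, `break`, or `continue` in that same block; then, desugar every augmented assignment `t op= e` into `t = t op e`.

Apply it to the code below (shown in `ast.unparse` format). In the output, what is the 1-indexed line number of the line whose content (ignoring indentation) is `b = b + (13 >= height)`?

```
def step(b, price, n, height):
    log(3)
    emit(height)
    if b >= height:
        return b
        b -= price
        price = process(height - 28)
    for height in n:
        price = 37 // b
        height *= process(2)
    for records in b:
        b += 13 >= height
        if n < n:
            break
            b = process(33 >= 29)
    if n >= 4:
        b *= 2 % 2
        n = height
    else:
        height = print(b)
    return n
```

10

Transformed code:
def step(b, price, n, height):
    log(3)
    emit(height)
    if b >= height:
        return b
    for height in n:
        price = 37 // b
        height = height * process(2)
    for records in b:
        b = b + (13 >= height)
        if n < n:
            break
    if n >= 4:
        b = b * (2 % 2)
        n = height
    else:
        height = print(b)
    return n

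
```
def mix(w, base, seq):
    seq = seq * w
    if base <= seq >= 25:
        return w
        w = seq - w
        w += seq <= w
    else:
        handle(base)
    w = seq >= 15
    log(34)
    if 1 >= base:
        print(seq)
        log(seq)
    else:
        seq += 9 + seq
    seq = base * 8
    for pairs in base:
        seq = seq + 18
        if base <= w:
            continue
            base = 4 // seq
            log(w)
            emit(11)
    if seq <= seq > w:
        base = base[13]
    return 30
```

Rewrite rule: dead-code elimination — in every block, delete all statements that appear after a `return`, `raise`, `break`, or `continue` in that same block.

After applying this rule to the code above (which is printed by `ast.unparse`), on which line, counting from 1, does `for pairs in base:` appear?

Transformed code:
def mix(w, base, seq):
    seq = seq * w
    if base <= seq >= 25:
        return w
    else:
        handle(base)
    w = seq >= 15
    log(34)
    if 1 >= base:
        print(seq)
        log(seq)
    else:
        seq += 9 + seq
    seq = base * 8
    for pairs in base:
        seq = seq + 18
        if base <= w:
            continue
    if seq <= seq > w:
        base = base[13]
    return 30

15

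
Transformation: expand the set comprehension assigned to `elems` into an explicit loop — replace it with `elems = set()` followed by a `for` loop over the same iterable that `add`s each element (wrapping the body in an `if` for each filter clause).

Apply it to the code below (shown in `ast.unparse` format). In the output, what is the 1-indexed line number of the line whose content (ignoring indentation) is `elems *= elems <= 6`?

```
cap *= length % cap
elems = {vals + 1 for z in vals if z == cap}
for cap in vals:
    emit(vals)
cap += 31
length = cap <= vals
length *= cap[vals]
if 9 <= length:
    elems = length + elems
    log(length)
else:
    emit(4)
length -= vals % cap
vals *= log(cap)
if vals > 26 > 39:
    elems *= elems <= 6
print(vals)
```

19

Transformed code:
cap *= length % cap
elems = set()
for z in vals:
    if z == cap:
        elems.add(vals + 1)
for cap in vals:
    emit(vals)
cap += 31
length = cap <= vals
length *= cap[vals]
if 9 <= length:
    elems = length + elems
    log(length)
else:
    emit(4)
length -= vals % cap
vals *= log(cap)
if vals > 26 > 39:
    elems *= elems <= 6
print(vals)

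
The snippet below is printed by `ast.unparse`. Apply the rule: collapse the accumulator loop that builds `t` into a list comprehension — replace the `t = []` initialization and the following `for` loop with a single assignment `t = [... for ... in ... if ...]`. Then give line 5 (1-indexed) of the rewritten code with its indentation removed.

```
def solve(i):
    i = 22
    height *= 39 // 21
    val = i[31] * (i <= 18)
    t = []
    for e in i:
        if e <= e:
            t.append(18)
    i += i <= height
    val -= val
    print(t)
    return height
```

t = [18 for e in i if e <= e]

Transformed code:
def solve(i):
    i = 22
    height *= 39 // 21
    val = i[31] * (i <= 18)
    t = [18 for e in i if e <= e]
    i += i <= height
    val -= val
    print(t)
    return height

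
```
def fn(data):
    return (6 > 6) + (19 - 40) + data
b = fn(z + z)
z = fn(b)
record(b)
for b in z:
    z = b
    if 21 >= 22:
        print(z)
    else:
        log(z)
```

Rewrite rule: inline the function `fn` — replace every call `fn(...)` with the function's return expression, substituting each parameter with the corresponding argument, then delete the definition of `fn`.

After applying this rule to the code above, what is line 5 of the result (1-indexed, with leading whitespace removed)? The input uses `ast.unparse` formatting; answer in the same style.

Transformed code:
b = (6 > 6) + (19 - 40) + (z + z)
z = (6 > 6) + (19 - 40) + b
record(b)
for b in z:
    z = b
    if 21 >= 22:
        print(z)
    else:
        log(z)

z = b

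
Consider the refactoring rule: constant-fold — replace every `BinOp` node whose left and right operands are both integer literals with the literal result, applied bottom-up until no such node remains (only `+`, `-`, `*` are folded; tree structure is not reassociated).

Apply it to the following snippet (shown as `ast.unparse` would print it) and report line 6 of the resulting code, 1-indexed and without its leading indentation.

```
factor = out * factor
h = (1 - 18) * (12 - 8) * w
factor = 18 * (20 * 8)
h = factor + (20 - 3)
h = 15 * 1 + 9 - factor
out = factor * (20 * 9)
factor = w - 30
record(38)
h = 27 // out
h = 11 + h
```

out = factor * 180

Transformed code:
factor = out * factor
h = -68 * w
factor = 2880
h = factor + 17
h = 24 - factor
out = factor * 180
factor = w - 30
record(38)
h = 27 // out
h = 11 + h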